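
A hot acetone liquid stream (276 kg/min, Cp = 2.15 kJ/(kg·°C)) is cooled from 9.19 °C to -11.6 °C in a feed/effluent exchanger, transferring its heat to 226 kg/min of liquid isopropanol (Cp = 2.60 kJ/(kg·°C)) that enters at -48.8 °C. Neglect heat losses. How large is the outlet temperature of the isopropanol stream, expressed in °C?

Heat released by hot stream: Q = 276 × 2.15 × (9.19 − -11.6) = 12337 kJ/min
Energy balance on cold side (adiabatic exchanger): Q = ṁ_c·Cp_c·(T_c,out − T_c,in)
T_c,out = -48.8 + 12337/(226 × 2.60) = -27.805 °C

T_c,out = -27.8 °C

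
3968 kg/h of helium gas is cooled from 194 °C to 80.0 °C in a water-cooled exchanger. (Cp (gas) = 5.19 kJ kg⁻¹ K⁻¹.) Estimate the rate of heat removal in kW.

Q_c = 652 kW

Q = ṁ·Cp·ΔT = 3968 × 5.19 × (80.0 − 194) = -2.3477e+06 kJ/h
Converting: 2.3477e+06 / 3600 s = 652.14 kW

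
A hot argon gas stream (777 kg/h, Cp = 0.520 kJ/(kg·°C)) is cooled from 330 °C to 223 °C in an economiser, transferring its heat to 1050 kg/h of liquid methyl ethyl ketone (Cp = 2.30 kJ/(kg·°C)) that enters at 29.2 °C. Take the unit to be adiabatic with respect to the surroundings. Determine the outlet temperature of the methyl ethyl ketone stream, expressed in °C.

Heat released by hot stream: Q = 777 × 0.520 × (330 − 223) = 43232 kJ/h
Energy balance on cold side (adiabatic exchanger): Q = ṁ_c·Cp_c·(T_c,out − T_c,in)
T_c,out = 29.2 + 43232/(1050 × 2.30) = 47.102 °C

T_c,out = 47.1 °C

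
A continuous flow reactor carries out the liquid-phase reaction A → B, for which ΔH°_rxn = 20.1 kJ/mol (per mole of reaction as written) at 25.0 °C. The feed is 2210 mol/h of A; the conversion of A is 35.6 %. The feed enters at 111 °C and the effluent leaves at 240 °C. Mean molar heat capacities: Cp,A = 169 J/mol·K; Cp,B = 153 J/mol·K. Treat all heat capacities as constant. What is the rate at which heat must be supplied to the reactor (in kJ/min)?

Extent of reaction ξ = 0.356 × 2210 = 786.76 mol/h
Reaction term: ξ·ΔH°_rxn = 786.76 × 20.1 = 15814 kJ/h
Sensible, feed 111→25 °C: -32120 kJ/h
Outlet flows (mol/h): A 1423.2, B 786.76
Sensible, products 25→240 °C: 77594 kJ/h
Q = ΔH = 61288 kJ/h = 17.024 kW
Heat supplied = 1021.5 kJ/min

Q_in = 1020 kJ/min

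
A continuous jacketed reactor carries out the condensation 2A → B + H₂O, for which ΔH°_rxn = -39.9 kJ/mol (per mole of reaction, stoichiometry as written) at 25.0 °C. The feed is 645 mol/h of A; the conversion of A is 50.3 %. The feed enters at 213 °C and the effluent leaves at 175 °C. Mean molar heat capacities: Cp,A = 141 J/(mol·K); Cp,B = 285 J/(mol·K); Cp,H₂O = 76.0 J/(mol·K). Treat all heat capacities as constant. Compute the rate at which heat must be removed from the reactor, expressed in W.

Q_out = 2220 W

Extent of reaction ξ = 0.503 × 645 / 2 = 162.22 mol/h
Reaction term: ξ·ΔH°_rxn = 162.22 × -39.9 = -6472.5 kJ/h
Sensible, feed 213→25 °C: -17098 kJ/h
Outlet flows (mol/h): A 320.56, B 162.22, H₂O 162.22
Sensible, products 25→175 °C: 15564 kJ/h
Q = ΔH = -8006.1 kJ/h = -2.2239 kW
Heat removed = 2223.9 W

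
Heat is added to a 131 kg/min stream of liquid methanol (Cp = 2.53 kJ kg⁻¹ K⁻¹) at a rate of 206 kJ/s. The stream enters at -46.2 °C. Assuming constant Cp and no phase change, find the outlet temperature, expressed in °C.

Q = 206 kJ/s = 12360 kJ/min
ΔT = Q/(ṁ·Cp) = 12360/(131×2.53) = 37.293 K
T_out = -46.2 + 37.293 = -8.9071 °C

T_out = -8.91 °C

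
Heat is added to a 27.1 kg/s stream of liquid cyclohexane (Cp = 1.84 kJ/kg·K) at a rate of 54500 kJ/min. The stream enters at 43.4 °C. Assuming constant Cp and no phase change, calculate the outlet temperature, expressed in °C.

T_out = 61.6 °C

Q = 54500 kJ/min = 908.33 kJ/s
ΔT = Q/(ṁ·Cp) = 908.33/(27.1×1.84) = 18.216 K
T_out = 43.4 + 18.216 = 61.616 °C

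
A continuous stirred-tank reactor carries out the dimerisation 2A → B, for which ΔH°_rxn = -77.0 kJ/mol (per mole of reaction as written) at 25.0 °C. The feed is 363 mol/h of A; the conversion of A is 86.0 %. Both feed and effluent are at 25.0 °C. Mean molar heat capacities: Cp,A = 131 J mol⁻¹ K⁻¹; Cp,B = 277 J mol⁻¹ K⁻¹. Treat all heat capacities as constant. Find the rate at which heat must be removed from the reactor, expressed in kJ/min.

Extent of reaction ξ = 0.860 × 363 / 2 = 156.09 mol/h
Reaction term: ξ·ΔH°_rxn = 156.09 × -77.0 = -12019 kJ/h
Q = ΔH = -12019 kJ/h = -3.3386 kW
Heat removed = 200.32 kJ/min

Q_out = 200 kJ/min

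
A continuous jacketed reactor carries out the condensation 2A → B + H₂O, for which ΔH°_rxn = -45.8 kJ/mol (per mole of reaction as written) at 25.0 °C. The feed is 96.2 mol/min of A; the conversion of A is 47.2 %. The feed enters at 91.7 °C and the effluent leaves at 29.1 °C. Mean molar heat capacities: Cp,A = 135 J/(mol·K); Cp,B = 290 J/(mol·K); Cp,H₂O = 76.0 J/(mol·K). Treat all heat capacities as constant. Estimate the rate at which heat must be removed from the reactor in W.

Extent of reaction ξ = 0.472 × 96.2 / 2 = 22.703 mol/min
Reaction term: ξ·ΔH°_rxn = 22.703 × -45.8 = -1039.8 kJ/min
Sensible, feed 91.7→25 °C: -866.23 kJ/min
Outlet flows (mol/min): A 50.794, B 22.703, H₂O 22.703
Sensible, products 25→29.1 °C: 62.183 kJ/min
Q = ΔH = -1843.9 kJ/min = -30.731 kW
Heat removed = 30731 W

Q_out = 30700 W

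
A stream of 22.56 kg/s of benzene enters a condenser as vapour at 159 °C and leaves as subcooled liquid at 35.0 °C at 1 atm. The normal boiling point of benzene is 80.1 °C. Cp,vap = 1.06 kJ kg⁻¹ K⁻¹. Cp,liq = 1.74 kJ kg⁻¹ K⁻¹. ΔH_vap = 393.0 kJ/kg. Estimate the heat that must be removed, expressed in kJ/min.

vapour 159→80.1 °C: -83.634 kJ/kg
condensation at 80.1 °C: -393 kJ/kg
liquid 80.1→35.0 °C: -78.474 kJ/kg
Δh = -83.634 + -393 + -78.474 = -555.11 kJ/kg
Q = ṁ·Δh = 22.56 kg/s × -555.11 kJ/kg = -12523 kJ/s
|Q| = 12523 kW = 751390 kJ/min

Q_c = 751000 kJ/min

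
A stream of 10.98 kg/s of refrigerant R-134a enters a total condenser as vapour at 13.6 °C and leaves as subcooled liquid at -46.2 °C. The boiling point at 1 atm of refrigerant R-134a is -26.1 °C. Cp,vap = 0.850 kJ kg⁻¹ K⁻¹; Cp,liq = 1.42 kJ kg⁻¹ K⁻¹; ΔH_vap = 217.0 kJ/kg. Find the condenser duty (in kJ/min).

Q_c = 184000 kJ/min

vapour 13.6→-26.1 °C: -33.745 kJ/kg
condensation at -26.1 °C: -217 kJ/kg
liquid -26.1→-46.2 °C: -28.542 kJ/kg
Δh = -33.745 + -217 + -28.542 = -279.29 kJ/kg
Q = ṁ·Δh = 10.98 kg/s × -279.29 kJ/kg = -3066.6 kJ/s
|Q| = 3066.6 kW = 183990 kJ/min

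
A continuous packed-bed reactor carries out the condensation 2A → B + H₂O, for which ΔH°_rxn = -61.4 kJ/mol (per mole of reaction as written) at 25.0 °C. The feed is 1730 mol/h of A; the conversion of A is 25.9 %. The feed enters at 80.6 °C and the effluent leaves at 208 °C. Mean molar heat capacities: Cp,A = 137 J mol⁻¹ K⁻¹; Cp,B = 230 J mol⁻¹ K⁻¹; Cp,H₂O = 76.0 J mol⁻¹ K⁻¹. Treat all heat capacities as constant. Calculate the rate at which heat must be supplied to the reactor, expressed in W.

Q_in = 4930 W

Extent of reaction ξ = 0.259 × 1730 / 2 = 224.03 mol/h
Reaction term: ξ·ΔH°_rxn = 224.03 × -61.4 = -13756 kJ/h
Sensible, feed 80.6→25 °C: -13178 kJ/h
Outlet flows (mol/h): A 1281.9, B 224.03, H₂O 224.03
Sensible, products 25→208 °C: 44685 kJ/h
Q = ΔH = 17751 kJ/h = 4.9309 kW
Heat supplied = 4930.9 W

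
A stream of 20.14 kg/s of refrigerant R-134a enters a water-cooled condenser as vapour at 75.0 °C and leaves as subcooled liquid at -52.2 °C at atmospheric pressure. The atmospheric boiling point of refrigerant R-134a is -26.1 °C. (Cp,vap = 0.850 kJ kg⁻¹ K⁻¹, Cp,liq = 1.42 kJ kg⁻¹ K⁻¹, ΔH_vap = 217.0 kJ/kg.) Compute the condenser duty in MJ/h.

Q_c = 24700 MJ/h

vapour 75.0→-26.1 °C: -85.935 kJ/kg
condensation at -26.1 °C: -217 kJ/kg
liquid -26.1→-52.2 °C: -37.062 kJ/kg
Δh = -85.935 + -217 + -37.062 = -340 kJ/kg
Q = ṁ·Δh = 20.14 kg/s × -340 kJ/kg = -6847.5 kJ/s
|Q| = 6847.5 kW = 24651 MJ/h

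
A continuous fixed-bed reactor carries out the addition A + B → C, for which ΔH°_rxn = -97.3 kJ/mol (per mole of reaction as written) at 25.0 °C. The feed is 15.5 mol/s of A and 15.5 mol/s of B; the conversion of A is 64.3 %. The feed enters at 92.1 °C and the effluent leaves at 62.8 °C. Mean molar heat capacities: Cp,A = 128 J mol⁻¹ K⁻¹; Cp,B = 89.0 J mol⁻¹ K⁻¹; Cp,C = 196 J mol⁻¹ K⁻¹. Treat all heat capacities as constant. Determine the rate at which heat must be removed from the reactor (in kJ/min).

Extent of reaction ξ = 0.643 × 15.5 = 9.9665 mol/s
Reaction term: ξ·ΔH°_rxn = 9.9665 × -97.3 = -969.74 kJ/s
Sensible, feed 92.1→25 °C: -225.69 kJ/s
Outlet flows (mol/s): A 5.5335, B 5.5335, C 9.9665
Sensible, products 25→62.8 °C: 119.23 kJ/s
Q = ΔH = -1076.2 kJ/s = -1076.2 kW
Heat removed = 64572 kJ/min

Q_out = 64600 kJ/min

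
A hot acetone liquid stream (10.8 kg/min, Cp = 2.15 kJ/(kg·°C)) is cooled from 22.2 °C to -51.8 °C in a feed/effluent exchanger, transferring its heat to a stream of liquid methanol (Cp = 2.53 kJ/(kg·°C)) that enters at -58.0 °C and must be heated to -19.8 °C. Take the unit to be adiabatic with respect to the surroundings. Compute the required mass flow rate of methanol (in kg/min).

ṁ_c = 17.8 kg/min

Heat released by hot stream: Q = 10.8 × 2.15 × (22.2 − -51.8) = 1718.3 kJ/min
Energy balance on cold side (adiabatic exchanger): Q = ṁ_c·Cp_c·(T_c,out − T_c,in)
ṁ_c = 1718.3 / [2.53 × (-19.8 − -58.0)] = 17.779 kg/min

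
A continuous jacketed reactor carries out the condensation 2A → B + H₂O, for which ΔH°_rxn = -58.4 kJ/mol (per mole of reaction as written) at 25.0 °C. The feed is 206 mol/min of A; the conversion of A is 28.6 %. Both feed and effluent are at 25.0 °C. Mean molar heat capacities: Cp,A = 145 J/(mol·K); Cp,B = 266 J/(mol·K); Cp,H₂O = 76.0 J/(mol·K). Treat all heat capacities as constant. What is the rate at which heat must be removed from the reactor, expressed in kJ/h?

Q_out = 103000 kJ/h

Extent of reaction ξ = 0.286 × 206 / 2 = 29.458 mol/min
Reaction term: ξ·ΔH°_rxn = 29.458 × -58.4 = -1720.3 kJ/min
Q = ΔH = -1720.3 kJ/min = -28.672 kW
Heat removed = 103220 kJ/h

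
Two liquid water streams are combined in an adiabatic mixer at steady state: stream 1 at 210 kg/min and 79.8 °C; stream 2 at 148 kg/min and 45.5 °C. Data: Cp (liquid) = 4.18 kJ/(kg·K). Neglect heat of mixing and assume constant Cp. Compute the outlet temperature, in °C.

T_out = 65.6 °C

Energy balance with Q = 0: Σ ṁᵢCp,ᵢ(T_out − Tᵢ) = 0
Σ ṁᵢCp,ᵢTᵢ = 210×4.18×79.8 + 148×4.18×45.5 = 98197
Σ ṁᵢCp,ᵢ = 210×4.18 + 148×4.18 = 1496.4
T_out = 98197 / 1496.4 = 65.62 °C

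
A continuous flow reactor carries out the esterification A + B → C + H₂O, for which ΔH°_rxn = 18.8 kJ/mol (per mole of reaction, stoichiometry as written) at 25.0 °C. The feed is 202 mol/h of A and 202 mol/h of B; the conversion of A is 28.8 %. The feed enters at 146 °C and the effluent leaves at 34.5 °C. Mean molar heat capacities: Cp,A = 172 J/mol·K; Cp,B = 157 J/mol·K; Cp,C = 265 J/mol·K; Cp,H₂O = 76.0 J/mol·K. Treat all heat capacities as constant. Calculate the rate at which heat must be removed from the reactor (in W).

Extent of reaction ξ = 0.288 × 202 = 58.176 mol/h
Reaction term: ξ·ΔH°_rxn = 58.176 × 18.8 = 1093.7 kJ/h
Sensible, feed 146→25 °C: -8041.4 kJ/h
Outlet flows (mol/h): A 143.82, B 143.82, C 58.176, H₂O 58.176
Sensible, products 25→34.5 °C: 637.98 kJ/h
Q = ΔH = -6309.7 kJ/h = -1.7527 kW
Heat removed = 1752.7 W

Q_out = 1750 W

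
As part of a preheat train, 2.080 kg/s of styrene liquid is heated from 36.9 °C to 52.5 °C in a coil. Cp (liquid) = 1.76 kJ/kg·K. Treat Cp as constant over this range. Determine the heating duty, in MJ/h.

Q = ṁ·Cp·ΔT = 2.080 × 1.76 × (52.5 − 36.9) = 57.108 kJ/s
Heating duty = 205.59 MJ/h

Q = 206 MJ/h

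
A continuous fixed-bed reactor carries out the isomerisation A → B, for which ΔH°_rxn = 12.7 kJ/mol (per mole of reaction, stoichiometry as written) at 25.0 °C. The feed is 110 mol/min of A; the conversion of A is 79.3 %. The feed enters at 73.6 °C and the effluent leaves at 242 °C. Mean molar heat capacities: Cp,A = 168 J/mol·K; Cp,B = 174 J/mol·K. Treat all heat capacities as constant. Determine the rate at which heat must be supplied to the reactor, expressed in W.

Extent of reaction ξ = 0.793 × 110 = 87.23 mol/min
Reaction term: ξ·ΔH°_rxn = 87.23 × 12.7 = 1107.8 kJ/min
Sensible, feed 73.6→25 °C: -898.13 kJ/min
Outlet flows (mol/min): A 22.77, B 87.23
Sensible, products 25→242 °C: 4123.7 kJ/min
Q = ΔH = 4333.4 kJ/min = 72.224 kW
Heat supplied = 72224 W

Q_in = 72200 W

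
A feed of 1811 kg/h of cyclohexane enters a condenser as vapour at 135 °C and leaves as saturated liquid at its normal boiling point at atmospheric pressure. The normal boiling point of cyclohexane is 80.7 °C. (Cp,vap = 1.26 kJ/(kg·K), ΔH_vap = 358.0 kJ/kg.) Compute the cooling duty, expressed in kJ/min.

Q_c = 12900 kJ/min

vapour 135→80.7 °C: -68.418 kJ/kg
condensation at 80.7 °C: -358 kJ/kg
Δh = -68.418 + -358 = -426.42 kJ/kg
Q = ṁ·Δh = 1811 kg/h × -426.42 kJ/kg = -772240 kJ/h
|Q| = 214.51 kW = 12871 kJ/min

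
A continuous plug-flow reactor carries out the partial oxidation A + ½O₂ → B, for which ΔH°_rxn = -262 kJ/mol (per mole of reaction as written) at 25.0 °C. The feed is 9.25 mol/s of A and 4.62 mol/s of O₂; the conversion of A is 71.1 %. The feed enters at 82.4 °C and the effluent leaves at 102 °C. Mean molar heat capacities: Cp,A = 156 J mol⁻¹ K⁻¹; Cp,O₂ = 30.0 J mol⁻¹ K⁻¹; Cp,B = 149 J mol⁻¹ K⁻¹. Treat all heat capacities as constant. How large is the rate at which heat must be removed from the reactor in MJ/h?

Extent of reaction ξ = 0.711 × 9.25 = 6.5767 mol/s
Reaction term: ξ·ΔH°_rxn = 6.5767 × -262 = -1723.1 kJ/s
Sensible, feed 82.4→25 °C: -90.784 kJ/s
Outlet flows (mol/s): A 2.6733, O₂ 1.3316, B 6.5767
Sensible, products 25→102 °C: 110.64 kJ/s
Q = ΔH = -1703.3 kJ/s = -1703.3 kW
Heat removed = 6131.7 MJ/h

Q_out = 6130 MJ/h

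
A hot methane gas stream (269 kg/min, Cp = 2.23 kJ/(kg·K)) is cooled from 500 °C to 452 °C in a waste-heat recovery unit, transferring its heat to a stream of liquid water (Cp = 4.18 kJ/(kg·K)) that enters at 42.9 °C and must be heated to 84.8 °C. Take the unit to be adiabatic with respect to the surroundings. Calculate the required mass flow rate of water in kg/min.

Heat released by hot stream: Q = 269 × 2.23 × (500 − 452) = 28794 kJ/min
Energy balance on cold side (adiabatic exchanger): Q = ṁ_c·Cp_c·(T_c,out − T_c,in)
ṁ_c = 28794 / [4.18 × (84.8 − 42.9)] = 164.4 kg/min

ṁ_c = 164 kg/min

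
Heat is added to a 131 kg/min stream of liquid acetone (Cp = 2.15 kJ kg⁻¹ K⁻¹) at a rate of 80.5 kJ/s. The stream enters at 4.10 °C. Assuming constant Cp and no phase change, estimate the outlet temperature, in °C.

Q = 80.5 kJ/s = 4830 kJ/min
ΔT = Q/(ṁ·Cp) = 4830/(131×2.15) = 17.149 K
T_out = 4.10 + 17.149 = 21.249 °C

T_out = 21.2 °C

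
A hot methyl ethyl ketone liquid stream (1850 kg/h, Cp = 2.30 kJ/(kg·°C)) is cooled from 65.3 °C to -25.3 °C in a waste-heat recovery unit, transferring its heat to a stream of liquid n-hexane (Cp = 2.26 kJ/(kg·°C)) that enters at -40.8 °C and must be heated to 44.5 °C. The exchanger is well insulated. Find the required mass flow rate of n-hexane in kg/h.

Heat released by hot stream: Q = 1850 × 2.30 × (65.3 − -25.3) = 385500 kJ/h
Energy balance on cold side (adiabatic exchanger): Q = ṁ_c·Cp_c·(T_c,out − T_c,in)
ṁ_c = 385500 / [2.26 × (44.5 − -40.8)] = 1999.7 kg/h

ṁ_c = 2000 kg/h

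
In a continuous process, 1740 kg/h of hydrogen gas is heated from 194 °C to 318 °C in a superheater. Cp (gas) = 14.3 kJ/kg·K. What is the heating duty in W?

Q = 857000 W

Q = ṁ·Cp·ΔT = 1740 × 14.3 × (318 − 194) = 3.0854e+06 kJ/h
Converting: 3.0854e+06 / 3600 s = 857.05 kW
Heating duty = 857050 W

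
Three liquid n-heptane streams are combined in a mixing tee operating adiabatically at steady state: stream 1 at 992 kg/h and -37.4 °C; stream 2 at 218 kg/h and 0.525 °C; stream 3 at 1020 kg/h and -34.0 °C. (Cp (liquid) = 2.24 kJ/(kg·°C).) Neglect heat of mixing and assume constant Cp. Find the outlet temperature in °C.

T_out = -32.1 °C

Energy balance with Q = 0: Σ ṁᵢCp,ᵢ(T_out − Tᵢ) = 0
Σ ṁᵢCp,ᵢTᵢ = 992×2.24×-37.4 + 218×2.24×0.525 + 1020×2.24×-34.0 = -160530
Σ ṁᵢCp,ᵢ = 992×2.24 + 218×2.24 + 1020×2.24 = 4995.2
T_out = -160530 / 4995.2 = -32.137 °C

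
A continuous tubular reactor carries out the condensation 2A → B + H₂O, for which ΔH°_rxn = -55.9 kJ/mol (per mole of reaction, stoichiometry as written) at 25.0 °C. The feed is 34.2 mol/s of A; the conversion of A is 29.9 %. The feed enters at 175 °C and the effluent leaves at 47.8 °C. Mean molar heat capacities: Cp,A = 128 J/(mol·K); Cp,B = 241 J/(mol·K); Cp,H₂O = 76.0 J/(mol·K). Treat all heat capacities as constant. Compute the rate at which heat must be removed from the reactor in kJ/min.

Q_out = 50100 kJ/min

Extent of reaction ξ = 0.299 × 34.2 / 2 = 5.1129 mol/s
Reaction term: ξ·ΔH°_rxn = 5.1129 × -55.9 = -285.81 kJ/s
Sensible, feed 175→25 °C: -656.64 kJ/s
Outlet flows (mol/s): A 23.974, B 5.1129, H₂O 5.1129
Sensible, products 25→47.8 °C: 106.92 kJ/s
Q = ΔH = -835.53 kJ/s = -835.53 kW
Heat removed = 50132 kJ/min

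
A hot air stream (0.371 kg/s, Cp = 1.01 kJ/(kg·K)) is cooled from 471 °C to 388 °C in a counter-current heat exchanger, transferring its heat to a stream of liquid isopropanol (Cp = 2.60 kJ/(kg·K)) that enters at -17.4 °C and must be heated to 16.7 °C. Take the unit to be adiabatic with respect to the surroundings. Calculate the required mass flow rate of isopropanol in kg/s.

ṁ_c = 0.351 kg/s

Heat released by hot stream: Q = 0.371 × 1.01 × (471 − 388) = 31.101 kJ/s
Energy balance on cold side (adiabatic exchanger): Q = ṁ_c·Cp_c·(T_c,out − T_c,in)
ṁ_c = 31.101 / [2.60 × (16.7 − -17.4)] = 0.35079 kg/s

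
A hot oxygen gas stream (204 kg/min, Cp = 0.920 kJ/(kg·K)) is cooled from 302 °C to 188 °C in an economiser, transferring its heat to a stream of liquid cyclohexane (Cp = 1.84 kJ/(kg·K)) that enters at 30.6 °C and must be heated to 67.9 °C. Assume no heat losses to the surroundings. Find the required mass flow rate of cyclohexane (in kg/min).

ṁ_c = 312 kg/min

Heat released by hot stream: Q = 204 × 0.920 × (302 − 188) = 21396 kJ/min
Energy balance on cold side (adiabatic exchanger): Q = ṁ_c·Cp_c·(T_c,out − T_c,in)
ṁ_c = 21396 / [1.84 × (67.9 − 30.6)] = 311.74 kg/min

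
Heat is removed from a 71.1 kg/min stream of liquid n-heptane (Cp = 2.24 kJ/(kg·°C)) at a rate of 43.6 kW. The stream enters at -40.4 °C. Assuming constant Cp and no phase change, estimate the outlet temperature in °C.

Q = 43.6 kW = 2616 kJ/min
ΔT = Q/(ṁ·Cp) = 2616/(71.1×2.24) = 16.426 K
T_out = -40.4 − 16.426 = -56.826 °C

T_out = -56.8 °C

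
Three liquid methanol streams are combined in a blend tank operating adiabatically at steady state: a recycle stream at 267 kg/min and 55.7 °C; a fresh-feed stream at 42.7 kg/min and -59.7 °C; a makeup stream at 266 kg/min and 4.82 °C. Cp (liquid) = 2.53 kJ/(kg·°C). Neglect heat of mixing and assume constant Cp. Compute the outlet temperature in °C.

No heat crosses the boundary, so H_out = H_in.
Σ ṁᵢCp,ᵢTᵢ = 267×2.53×55.7 + 42.7×2.53×-59.7 + 266×2.53×4.82 = 34420
Σ ṁᵢCp,ᵢ = 267×2.53 + 42.7×2.53 + 266×2.53 = 1456.5
T_out = 34420 / 1456.5 = 23.632 °C

T_out = 23.6 °C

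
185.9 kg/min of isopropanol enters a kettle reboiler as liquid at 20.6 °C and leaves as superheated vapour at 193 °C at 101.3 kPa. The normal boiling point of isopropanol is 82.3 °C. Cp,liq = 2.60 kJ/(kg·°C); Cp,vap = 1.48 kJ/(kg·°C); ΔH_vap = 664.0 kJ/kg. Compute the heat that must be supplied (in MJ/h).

Q = 11000 MJ/h

liquid 20.6→82.3 °C: 160.42 kJ/kg
vaporisation at 82.3 °C: 664 kJ/kg
vapour 82.3→193 °C: 163.84 kJ/kg
Δh = 160.42 + 664 + 163.84 = 988.26 kJ/kg
Q = ṁ·Δh = 185.9 kg/min × 988.26 kJ/kg = 183720 kJ/min
|Q| = 3061.9 kW = 11023 MJ/h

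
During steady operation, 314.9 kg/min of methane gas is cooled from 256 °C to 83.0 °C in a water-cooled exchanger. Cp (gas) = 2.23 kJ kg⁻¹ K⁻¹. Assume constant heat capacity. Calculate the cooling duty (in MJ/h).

Q_c = 7290 MJ/h

Q = ṁ·Cp·ΔT = 314.9 × 2.23 × (83.0 − 256) = -121490 kJ/min
Converting: 121490 / 60 s = 2024.8 kW
Cooling duty = 7289.1 MJ/h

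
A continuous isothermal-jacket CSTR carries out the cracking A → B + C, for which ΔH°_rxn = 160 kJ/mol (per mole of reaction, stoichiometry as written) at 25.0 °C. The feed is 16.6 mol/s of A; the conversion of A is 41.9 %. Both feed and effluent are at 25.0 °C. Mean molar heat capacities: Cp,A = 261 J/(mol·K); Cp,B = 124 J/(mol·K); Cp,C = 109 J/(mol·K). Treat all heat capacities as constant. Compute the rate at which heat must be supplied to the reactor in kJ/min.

Extent of reaction ξ = 0.419 × 16.6 = 6.9554 mol/s
Reaction term: ξ·ΔH°_rxn = 6.9554 × 160 = 1112.9 kJ/s
Q = ΔH = 1112.9 kJ/s = 1112.9 kW
Heat supplied = 66772 kJ/min

Q_in = 66800 kJ/min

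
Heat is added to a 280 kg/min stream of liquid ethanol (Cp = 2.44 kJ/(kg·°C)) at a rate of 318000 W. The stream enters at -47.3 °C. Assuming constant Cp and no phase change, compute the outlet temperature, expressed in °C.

Q = 318000 W = 19080 kJ/min
ΔT = Q/(ṁ·Cp) = 19080/(280×2.44) = 27.927 K
T_out = -47.3 + 27.927 = -19.373 °C

T_out = -19.4 °C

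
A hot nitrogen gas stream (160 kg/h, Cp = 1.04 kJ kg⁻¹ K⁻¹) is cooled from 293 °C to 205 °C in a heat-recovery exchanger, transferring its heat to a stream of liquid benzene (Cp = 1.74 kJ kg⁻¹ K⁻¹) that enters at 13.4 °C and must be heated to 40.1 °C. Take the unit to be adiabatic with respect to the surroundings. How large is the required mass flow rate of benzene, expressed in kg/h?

ṁ_c = 315 kg/h

Heat released by hot stream: Q = 160 × 1.04 × (293 − 205) = 14643 kJ/h
Energy balance on cold side (adiabatic exchanger): Q = ṁ_c·Cp_c·(T_c,out − T_c,in)
ṁ_c = 14643 / [1.74 × (40.1 − 13.4)] = 315.19 kg/h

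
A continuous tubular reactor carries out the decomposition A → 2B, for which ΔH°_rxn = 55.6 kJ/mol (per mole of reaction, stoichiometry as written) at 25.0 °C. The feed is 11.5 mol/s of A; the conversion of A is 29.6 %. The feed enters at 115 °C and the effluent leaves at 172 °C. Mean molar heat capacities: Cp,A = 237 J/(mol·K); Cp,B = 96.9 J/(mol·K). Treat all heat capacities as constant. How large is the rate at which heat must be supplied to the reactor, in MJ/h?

Extent of reaction ξ = 0.296 × 11.5 = 3.404 mol/s
Reaction term: ξ·ΔH°_rxn = 3.404 × 55.6 = 189.26 kJ/s
Sensible, feed 115→25 °C: -245.29 kJ/s
Outlet flows (mol/s): A 8.096, B 6.808
Sensible, products 25→172 °C: 379.03 kJ/s
Q = ΔH = 323 kJ/s = 323 kW
Heat supplied = 1162.8 MJ/h

Q_in = 1160 MJ/h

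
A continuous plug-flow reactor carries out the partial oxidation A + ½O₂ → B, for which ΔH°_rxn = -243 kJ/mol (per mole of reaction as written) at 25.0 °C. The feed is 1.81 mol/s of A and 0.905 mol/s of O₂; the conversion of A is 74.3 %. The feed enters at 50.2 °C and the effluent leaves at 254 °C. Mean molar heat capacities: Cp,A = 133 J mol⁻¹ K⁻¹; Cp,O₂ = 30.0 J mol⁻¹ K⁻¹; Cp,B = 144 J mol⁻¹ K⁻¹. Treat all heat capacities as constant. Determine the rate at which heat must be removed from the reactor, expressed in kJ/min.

Q_out = 16400 kJ/min

Extent of reaction ξ = 0.743 × 1.81 = 1.3448 mol/s
Reaction term: ξ·ΔH°_rxn = 1.3448 × -243 = -326.79 kJ/s
Sensible, feed 50.2→25 °C: -6.7506 kJ/s
Outlet flows (mol/s): A 0.46517, O₂ 0.23259, B 1.3448
Sensible, products 25→254 °C: 60.113 kJ/s
Q = ΔH = -273.43 kJ/s = -273.43 kW
Heat removed = 16406 kJ/min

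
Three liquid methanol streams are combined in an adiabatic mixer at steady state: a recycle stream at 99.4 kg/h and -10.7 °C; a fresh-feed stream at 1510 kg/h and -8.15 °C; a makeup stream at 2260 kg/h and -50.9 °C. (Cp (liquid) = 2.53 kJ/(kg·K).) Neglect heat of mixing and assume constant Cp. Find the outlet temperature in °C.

T_out = -33.2 °C

No heat crosses the boundary, so H_out = H_in.
T_out = Σ ṁᵢCp,ᵢTᵢ / Σ ṁᵢCp,ᵢ
      = -324860 / 9789.6 = -33.184 °C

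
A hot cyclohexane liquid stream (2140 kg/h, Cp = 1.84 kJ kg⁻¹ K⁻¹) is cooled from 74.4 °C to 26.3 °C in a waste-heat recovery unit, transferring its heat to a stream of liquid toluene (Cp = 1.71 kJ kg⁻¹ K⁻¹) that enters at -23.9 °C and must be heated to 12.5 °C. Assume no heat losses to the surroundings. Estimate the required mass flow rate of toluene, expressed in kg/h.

ṁ_c = 3040 kg/h

Heat released by hot stream: Q = 2140 × 1.84 × (74.4 − 26.3) = 189400 kJ/h
Energy balance on cold side (adiabatic exchanger): Q = ṁ_c·Cp_c·(T_c,out − T_c,in)
ṁ_c = 189400 / [1.71 × (12.5 − -23.9)] = 3042.8 kg/h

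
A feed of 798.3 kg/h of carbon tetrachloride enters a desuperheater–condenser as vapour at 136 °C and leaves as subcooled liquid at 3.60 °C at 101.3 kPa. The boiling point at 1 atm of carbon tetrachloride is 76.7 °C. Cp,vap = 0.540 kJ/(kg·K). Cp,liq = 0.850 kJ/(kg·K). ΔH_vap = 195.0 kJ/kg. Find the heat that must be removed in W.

vapour 136→76.7 °C: -32.022 kJ/kg
condensation at 76.7 °C: -195 kJ/kg
liquid 76.7→3.60 °C: -62.135 kJ/kg
Δh = -32.022 + -195 + -62.135 = -289.16 kJ/kg
Q = ṁ·Δh = 798.3 kg/h × -289.16 kJ/kg = -230830 kJ/h
|Q| = 64.121 kW = 64121 W

Q_c = 64100 W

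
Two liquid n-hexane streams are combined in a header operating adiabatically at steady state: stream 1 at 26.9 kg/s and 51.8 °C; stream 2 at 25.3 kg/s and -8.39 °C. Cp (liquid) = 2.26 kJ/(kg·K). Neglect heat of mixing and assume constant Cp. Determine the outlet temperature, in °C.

No heat crosses the boundary, so H_out = H_in.
T_out = Σ ṁᵢCp,ᵢTᵢ / Σ ṁᵢCp,ᵢ
      = 2669.4 / 117.97 = 22.627 °C

T_out = 22.6 °C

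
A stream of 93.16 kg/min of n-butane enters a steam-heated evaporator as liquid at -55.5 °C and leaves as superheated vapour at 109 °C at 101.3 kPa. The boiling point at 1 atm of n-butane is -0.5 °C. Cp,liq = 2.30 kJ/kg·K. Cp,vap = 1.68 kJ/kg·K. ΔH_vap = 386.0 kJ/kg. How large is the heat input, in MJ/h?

Q = 3890 MJ/h

liquid -55.5→-0.5 °C: 126.5 kJ/kg
vaporisation at -0.5 °C: 386 kJ/kg
vapour -0.5→109 °C: 183.96 kJ/kg
Δh = 126.5 + 386 + 183.96 = 696.46 kJ/kg
Q = ṁ·Δh = 93.16 kg/min × 696.46 kJ/kg = 64882 kJ/min
|Q| = 1081.4 kW = 3892.9 MJ/h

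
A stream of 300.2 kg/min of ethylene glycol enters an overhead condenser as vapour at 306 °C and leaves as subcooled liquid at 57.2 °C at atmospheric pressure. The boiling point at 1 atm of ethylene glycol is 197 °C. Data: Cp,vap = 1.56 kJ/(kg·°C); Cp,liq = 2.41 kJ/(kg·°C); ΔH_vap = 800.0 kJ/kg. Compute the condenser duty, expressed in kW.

Q_c = 6540 kW

vapour 306→197 °C: -170.04 kJ/kg
condensation at 197 °C: -800 kJ/kg
liquid 197→57.2 °C: -336.92 kJ/kg
Δh = -170.04 + -800 + -336.92 = -1307 kJ/kg
Q = ṁ·Δh = 300.2 kg/min × -1307 kJ/kg = -392350 kJ/min
|Q| = 6539.1 kW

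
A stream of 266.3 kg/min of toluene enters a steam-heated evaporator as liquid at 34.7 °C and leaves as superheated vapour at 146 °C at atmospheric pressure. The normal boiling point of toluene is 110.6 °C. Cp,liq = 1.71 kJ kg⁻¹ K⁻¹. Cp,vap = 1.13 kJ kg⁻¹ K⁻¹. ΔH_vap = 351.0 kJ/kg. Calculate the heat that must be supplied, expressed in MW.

Q = 2.31 MW

liquid 34.7→110.6 °C: 129.79 kJ/kg
vaporisation at 110.6 °C: 351 kJ/kg
vapour 110.6→146 °C: 40.002 kJ/kg
Δh = 129.79 + 351 + 40.002 = 520.79 kJ/kg
Q = ṁ·Δh = 266.3 kg/min × 520.79 kJ/kg = 138690 kJ/min
|Q| = 2311.4 kW = 2.3114 MW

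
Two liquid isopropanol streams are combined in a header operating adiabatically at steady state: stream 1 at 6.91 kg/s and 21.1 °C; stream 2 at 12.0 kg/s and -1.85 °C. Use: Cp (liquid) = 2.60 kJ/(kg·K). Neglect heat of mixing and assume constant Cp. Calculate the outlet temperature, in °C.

T_out = 6.54 °C

No heat crosses the boundary, so H_out = H_in.
Σ ṁᵢCp,ᵢTᵢ = 6.91×2.60×21.1 + 12.0×2.60×-1.85 = 321.36
Σ ṁᵢCp,ᵢ = 6.91×2.60 + 12.0×2.60 = 49.166
T_out = 321.36 / 49.166 = 6.5363 °C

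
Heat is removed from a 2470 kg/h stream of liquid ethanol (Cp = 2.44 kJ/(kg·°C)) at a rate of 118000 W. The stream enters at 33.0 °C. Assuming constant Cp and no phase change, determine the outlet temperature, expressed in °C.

Q = 118000 W = 424800 kJ/h
ΔT = Q/(ṁ·Cp) = 424800/(2470×2.44) = 70.485 K
T_out = 33.0 − 70.485 = -37.485 °C

T_out = -37.5 °C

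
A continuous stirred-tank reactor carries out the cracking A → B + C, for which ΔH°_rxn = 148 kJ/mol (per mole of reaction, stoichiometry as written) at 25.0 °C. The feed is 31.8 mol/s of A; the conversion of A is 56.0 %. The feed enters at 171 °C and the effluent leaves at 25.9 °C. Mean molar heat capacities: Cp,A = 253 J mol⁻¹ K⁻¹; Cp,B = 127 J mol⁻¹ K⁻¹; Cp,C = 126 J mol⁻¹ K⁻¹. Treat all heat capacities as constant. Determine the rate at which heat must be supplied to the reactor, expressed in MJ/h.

Q_in = 5290 MJ/h

Extent of reaction ξ = 0.560 × 31.8 = 17.808 mol/s
Reaction term: ξ·ΔH°_rxn = 17.808 × 148 = 2635.6 kJ/s
Sensible, feed 171→25 °C: -1174.6 kJ/s
Outlet flows (mol/s): A 13.992, B 17.808, C 17.808
Sensible, products 25→25.9 °C: 7.2409 kJ/s
Q = ΔH = 1468.2 kJ/s = 1468.2 kW
Heat supplied = 5285.5 MJ/h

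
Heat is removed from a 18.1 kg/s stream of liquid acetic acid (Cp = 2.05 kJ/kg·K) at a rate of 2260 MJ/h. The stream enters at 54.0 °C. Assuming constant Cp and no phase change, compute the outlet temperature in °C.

T_out = 37.1 °C

Q = 2260 MJ/h = 627.78 kJ/s
ΔT = Q/(ṁ·Cp) = 627.78/(18.1×2.05) = 16.919 K
T_out = 54.0 − 16.919 = 37.081 °C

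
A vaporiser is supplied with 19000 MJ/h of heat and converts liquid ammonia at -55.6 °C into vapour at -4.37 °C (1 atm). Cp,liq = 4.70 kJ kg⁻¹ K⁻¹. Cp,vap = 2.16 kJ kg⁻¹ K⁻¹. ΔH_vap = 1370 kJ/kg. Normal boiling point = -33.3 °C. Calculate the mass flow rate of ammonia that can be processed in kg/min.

Δh = 4.70×(-33.3−-55.6) + 1370 + 2.16×(-4.37−-33.3) = 1537.3 kJ/kg
Q = 19000 MJ/h = 5277.8 kJ/s = 316670 kJ/min
ṁ = Q/Δh = 316670 / 1537.3 = 205.99 kg/min

ṁ = 206 kg/min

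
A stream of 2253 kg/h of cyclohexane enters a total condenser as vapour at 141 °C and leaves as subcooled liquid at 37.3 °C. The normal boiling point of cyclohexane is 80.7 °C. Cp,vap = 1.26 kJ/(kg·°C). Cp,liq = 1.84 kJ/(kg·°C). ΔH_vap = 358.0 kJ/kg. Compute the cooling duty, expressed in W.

vapour 141→80.7 °C: -75.978 kJ/kg
condensation at 80.7 °C: -358 kJ/kg
liquid 80.7→37.3 °C: -79.856 kJ/kg
Δh = -75.978 + -358 + -79.856 = -513.83 kJ/kg
Q = ṁ·Δh = 2253 kg/h × -513.83 kJ/kg = -1.1577e+06 kJ/h
|Q| = 321.57 kW = 321570 W

Q_c = 322000 W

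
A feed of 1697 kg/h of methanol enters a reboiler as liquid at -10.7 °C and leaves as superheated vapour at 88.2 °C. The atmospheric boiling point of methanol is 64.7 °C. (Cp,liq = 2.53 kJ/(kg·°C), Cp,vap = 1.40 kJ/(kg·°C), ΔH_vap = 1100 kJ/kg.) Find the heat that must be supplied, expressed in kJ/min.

liquid -10.7→64.7 °C: 190.76 kJ/kg
vaporisation at 64.7 °C: 1100 kJ/kg
vapour 64.7→88.2 °C: 32.9 kJ/kg
Δh = 190.76 + 1100 + 32.9 = 1323.7 kJ/kg
Q = ṁ·Δh = 1697 kg/h × 1323.7 kJ/kg = 2.2463e+06 kJ/h
|Q| = 623.96 kW = 37438 kJ/min

Q = 37400 kJ/min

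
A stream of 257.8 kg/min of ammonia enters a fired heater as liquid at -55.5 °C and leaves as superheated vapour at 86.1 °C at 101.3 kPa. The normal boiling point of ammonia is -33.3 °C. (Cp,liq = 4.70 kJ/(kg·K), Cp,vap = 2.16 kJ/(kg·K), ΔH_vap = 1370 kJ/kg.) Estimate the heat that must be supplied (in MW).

liquid -55.5→-33.3 °C: 104.34 kJ/kg
vaporisation at -33.3 °C: 1370 kJ/kg
vapour -33.3→86.1 °C: 257.9 kJ/kg
Δh = 104.34 + 1370 + 257.9 = 1732.2 kJ/kg
Q = ṁ·Δh = 257.8 kg/min × 1732.2 kJ/kg = 446570 kJ/min
|Q| = 7442.9 kW = 7.4429 MW

Q = 7.44 MW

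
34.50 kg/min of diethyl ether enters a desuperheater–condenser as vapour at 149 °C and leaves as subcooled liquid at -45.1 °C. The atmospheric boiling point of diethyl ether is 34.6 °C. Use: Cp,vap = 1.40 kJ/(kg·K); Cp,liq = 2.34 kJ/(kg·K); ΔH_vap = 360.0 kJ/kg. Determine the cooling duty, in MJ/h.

vapour 149→34.6 °C: -160.16 kJ/kg
condensation at 34.6 °C: -360 kJ/kg
liquid 34.6→-45.1 °C: -186.5 kJ/kg
Δh = -160.16 + -360 + -186.5 = -706.66 kJ/kg
Q = ṁ·Δh = 34.50 kg/min × -706.66 kJ/kg = -24380 kJ/min
|Q| = 406.33 kW = 1462.8 MJ/h

Q_c = 1460 MJ/h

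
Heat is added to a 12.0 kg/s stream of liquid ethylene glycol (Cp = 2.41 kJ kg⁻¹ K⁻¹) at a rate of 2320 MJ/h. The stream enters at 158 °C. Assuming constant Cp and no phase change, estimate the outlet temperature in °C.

Q = 2320 MJ/h = 644.44 kJ/s
ΔT = Q/(ṁ·Cp) = 644.44/(12.0×2.41) = 22.284 K
T_out = 158 + 22.284 = 180.28 °C

T_out = 180 °C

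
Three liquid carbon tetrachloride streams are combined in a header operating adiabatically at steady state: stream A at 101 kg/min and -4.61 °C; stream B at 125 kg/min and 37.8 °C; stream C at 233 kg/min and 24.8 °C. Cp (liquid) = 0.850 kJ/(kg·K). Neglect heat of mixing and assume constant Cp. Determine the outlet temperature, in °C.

T_out = 21.9 °C

No heat crosses the boundary, so H_out = H_in.
T_out = Σ ṁᵢCp,ᵢTᵢ / Σ ṁᵢCp,ᵢ
      = 8532.1 / 390.15 = 21.869 °C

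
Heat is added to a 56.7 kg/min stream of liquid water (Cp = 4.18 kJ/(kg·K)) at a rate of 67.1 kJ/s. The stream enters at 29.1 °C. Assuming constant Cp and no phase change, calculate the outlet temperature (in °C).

Q = 67.1 kJ/s = 4026 kJ/min
ΔT = Q/(ṁ·Cp) = 4026/(56.7×4.18) = 16.987 K
T_out = 29.1 + 16.987 = 46.087 °C

T_out = 46.1 °C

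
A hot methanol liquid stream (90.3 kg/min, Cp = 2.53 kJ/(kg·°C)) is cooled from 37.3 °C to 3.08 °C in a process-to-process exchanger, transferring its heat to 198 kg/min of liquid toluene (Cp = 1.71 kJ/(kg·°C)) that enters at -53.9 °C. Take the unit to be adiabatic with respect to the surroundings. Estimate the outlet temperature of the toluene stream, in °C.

Heat released by hot stream: Q = 90.3 × 2.53 × (37.3 − 3.08) = 7817.9 kJ/min
Energy balance on cold side (adiabatic exchanger): Q = ṁ_c·Cp_c·(T_c,out − T_c,in)
T_c,out = -53.9 + 7817.9/(198 × 1.71) = -30.81 °C

T_c,out = -30.8 °C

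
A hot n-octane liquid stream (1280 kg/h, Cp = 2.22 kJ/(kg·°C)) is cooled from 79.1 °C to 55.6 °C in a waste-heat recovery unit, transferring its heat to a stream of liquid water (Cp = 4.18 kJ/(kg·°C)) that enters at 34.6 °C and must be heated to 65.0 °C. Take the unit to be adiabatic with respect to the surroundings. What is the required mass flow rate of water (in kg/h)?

ṁ_c = 526 kg/h

Heat released by hot stream: Q = 1280 × 2.22 × (79.1 − 55.6) = 66778 kJ/h
Energy balance on cold side (adiabatic exchanger): Q = ṁ_c·Cp_c·(T_c,out − T_c,in)
ṁ_c = 66778 / [4.18 × (65.0 − 34.6)] = 525.51 kg/h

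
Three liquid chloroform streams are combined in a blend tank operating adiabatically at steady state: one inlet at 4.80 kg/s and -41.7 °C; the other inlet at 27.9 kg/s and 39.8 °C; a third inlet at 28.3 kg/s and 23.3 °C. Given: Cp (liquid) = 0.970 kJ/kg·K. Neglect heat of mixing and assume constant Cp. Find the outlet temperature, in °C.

T_out = 25.7 °C

No heat crosses the boundary, so H_out = H_in.
T_out = Σ ṁᵢCp,ᵢTᵢ / Σ ṁᵢCp,ᵢ
      = 1522.6 / 59.17 = 25.732 °C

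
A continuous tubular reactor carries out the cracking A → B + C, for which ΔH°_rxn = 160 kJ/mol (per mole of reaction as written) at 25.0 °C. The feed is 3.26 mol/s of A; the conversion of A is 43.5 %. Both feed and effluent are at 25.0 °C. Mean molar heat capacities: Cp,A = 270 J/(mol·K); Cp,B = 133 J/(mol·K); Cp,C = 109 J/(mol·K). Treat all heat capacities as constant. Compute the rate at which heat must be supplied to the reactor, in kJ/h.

Extent of reaction ξ = 0.435 × 3.26 = 1.4181 mol/s
Reaction term: ξ·ΔH°_rxn = 1.4181 × 160 = 226.9 kJ/s
Q = ΔH = 226.9 kJ/s = 226.9 kW
Heat supplied = 816830 kJ/h

Q_in = 817000 kJ/h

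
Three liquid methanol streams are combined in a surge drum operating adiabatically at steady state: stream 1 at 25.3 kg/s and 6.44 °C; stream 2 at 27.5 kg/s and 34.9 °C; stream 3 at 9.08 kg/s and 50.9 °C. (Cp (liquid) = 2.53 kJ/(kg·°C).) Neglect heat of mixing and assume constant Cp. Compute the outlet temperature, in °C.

T_out = 25.6 °C

No heat crosses the boundary, so H_out = H_in.
Σ ṁᵢCp,ᵢTᵢ = 25.3×2.53×6.44 + 27.5×2.53×34.9 + 9.08×2.53×50.9 = 4009.7
Σ ṁᵢCp,ᵢ = 25.3×2.53 + 27.5×2.53 + 9.08×2.53 = 156.56
T_out = 4009.7 / 156.56 = 25.612 °C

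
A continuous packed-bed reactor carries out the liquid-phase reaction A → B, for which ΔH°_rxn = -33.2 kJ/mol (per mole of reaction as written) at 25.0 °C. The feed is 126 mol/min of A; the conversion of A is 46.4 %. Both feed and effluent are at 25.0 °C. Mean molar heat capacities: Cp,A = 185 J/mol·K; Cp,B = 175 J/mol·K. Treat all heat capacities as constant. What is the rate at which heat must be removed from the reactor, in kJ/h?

Q_out = 116000 kJ/h

Extent of reaction ξ = 0.464 × 126 = 58.464 mol/min
Reaction term: ξ·ΔH°_rxn = 58.464 × -33.2 = -1941 kJ/min
Q = ΔH = -1941 kJ/min = -32.35 kW
Heat removed = 116460 kJ/h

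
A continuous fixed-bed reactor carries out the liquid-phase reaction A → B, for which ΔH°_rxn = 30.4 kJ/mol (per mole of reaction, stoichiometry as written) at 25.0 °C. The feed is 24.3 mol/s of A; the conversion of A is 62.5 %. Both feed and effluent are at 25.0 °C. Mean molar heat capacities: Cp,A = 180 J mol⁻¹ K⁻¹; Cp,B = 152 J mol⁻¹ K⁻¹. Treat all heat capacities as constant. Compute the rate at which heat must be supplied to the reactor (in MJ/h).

Extent of reaction ξ = 0.625 × 24.3 = 15.188 mol/s
Reaction term: ξ·ΔH°_rxn = 15.188 × 30.4 = 461.7 kJ/s
Q = ΔH = 461.7 kJ/s = 461.7 kW
Heat supplied = 1662.1 MJ/h

Q_in = 1660 MJ/h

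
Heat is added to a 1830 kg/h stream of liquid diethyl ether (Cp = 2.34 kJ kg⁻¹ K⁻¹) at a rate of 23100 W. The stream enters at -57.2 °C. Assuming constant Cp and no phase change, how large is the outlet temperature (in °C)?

T_out = -37.8 °C

Q = 23100 W = 83160 kJ/h
ΔT = Q/(ṁ·Cp) = 83160/(1830×2.34) = 19.42 K
T_out = -57.2 + 19.42 = -37.78 °C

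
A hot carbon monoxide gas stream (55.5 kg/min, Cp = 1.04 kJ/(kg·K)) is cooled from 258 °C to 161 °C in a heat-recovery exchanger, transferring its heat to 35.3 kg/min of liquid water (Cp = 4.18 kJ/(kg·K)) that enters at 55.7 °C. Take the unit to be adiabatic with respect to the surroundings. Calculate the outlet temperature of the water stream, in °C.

Heat released by hot stream: Q = 55.5 × 1.04 × (258 − 161) = 5598.8 kJ/min
Energy balance on cold side (adiabatic exchanger): Q = ṁ_c·Cp_c·(T_c,out − T_c,in)
T_c,out = 55.7 + 5598.8/(35.3 × 4.18) = 93.644 °C

T_c,out = 93.6 °C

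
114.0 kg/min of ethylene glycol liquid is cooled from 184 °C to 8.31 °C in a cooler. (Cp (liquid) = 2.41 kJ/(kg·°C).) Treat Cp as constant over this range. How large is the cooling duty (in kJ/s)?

Q = ṁ·Cp·ΔT = 114.0 × 2.41 × (8.31 − 184) = -48269 kJ/min
Converting: 48269 / 60 s = 804.48 kW

Q_c = 804 kJ/s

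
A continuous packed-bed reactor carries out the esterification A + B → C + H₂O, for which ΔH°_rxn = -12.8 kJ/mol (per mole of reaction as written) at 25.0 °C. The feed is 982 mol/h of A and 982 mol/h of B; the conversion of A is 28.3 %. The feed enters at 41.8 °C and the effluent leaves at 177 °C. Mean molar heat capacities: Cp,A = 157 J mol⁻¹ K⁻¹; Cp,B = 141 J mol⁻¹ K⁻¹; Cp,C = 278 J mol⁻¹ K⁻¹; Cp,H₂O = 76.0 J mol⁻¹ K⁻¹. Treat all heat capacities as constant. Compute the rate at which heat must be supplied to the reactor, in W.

Extent of reaction ξ = 0.283 × 982 = 277.91 mol/h
Reaction term: ξ·ΔH°_rxn = 277.91 × -12.8 = -3557.2 kJ/h
Sensible, feed 41.8→25 °C: -4916.3 kJ/h
Outlet flows (mol/h): A 704.09, B 704.09, C 277.91, H₂O 277.91
Sensible, products 25→177 °C: 46846 kJ/h
Q = ΔH = 38373 kJ/h = 10.659 kW
Heat supplied = 10659 W

Q_in = 10700 W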